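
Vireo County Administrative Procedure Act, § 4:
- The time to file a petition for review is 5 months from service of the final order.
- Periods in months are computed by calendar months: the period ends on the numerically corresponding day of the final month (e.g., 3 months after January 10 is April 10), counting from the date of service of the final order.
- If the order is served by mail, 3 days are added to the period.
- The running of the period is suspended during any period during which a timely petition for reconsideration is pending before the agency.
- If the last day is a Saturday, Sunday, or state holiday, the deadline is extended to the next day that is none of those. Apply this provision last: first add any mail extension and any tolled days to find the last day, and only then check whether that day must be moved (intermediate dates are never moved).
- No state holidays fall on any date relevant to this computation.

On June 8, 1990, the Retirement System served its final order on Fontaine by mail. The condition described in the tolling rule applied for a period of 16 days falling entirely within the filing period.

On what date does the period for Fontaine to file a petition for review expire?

November 27, 1990

5 months after June 8, 1990 is November 8, 1990.
Service was by mail, adding 3 days: November 8, 1990 + 3 days = November 11, 1990.
Tolling adds 16 days: November 11, 1990 + 16 days = November 27, 1990.
November 27, 1990 is a Tuesday and not a state holiday, so no extension applies.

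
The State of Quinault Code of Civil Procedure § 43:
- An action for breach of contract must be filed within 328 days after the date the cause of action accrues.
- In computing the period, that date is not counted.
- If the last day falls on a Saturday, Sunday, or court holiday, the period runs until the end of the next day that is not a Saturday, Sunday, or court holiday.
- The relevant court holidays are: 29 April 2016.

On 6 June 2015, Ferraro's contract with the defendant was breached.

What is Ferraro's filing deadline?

May 2, 2016

328 days after 6 June 2015 is April 29, 2016.
April 29, 2016 is a listed holiday; April 30, 2016 is Saturday; May 1, 2016 is Sunday. The next qualifying day is May 2, 2016.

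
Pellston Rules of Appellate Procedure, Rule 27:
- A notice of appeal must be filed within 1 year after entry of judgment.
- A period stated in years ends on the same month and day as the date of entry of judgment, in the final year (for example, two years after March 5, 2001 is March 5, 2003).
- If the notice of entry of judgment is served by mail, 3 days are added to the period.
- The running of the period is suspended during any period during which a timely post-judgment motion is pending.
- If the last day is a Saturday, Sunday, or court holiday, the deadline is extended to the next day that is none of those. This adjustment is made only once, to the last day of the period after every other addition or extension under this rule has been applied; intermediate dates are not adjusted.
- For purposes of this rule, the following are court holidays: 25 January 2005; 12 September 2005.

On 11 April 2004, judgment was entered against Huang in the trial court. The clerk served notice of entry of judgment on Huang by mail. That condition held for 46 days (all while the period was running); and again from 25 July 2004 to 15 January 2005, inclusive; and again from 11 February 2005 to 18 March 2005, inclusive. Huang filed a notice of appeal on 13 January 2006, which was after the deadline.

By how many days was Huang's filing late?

1 year after 11 April 2004 is April 11, 2005.
Service was by mail, adding 3 days: April 11, 2005 + 3 days = April 14, 2005.
Tolling adds 46 days: April 14, 2005 + 46 days = May 30, 2005.
From July 25, 2004 through January 15, 2005 inclusive is 175 days; tolling adds 175 days: May 30, 2005 + 175 days = November 21, 2005.
From February 11, 2005 through March 18, 2005 inclusive is 36 days; tolling adds 36 days: November 21, 2005 + 36 days = December 27, 2005.
December 27, 2005 is a Tuesday and not a court holiday, so no extension applies.
The deadline is December 27, 2005; from December 27, 2005 to January 13, 2006 is 17 days.

17 days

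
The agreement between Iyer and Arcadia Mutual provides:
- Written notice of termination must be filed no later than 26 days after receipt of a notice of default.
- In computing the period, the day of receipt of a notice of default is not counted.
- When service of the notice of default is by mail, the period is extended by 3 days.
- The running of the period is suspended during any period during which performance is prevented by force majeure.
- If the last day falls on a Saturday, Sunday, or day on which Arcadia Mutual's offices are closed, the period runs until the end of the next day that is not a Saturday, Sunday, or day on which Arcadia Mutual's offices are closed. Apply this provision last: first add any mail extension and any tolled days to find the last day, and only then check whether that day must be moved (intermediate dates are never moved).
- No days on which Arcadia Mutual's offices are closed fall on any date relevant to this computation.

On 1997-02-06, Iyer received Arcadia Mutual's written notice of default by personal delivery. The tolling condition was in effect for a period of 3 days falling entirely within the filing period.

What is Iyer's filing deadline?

March 7, 1997

26 days after 1997-02-06 is March 4, 1997.
Service was not by mail, so no mail extension applies.
Tolling adds 3 days: March 4, 1997 + 3 days = March 7, 1997.
March 7, 1997 is a Friday and not a day on which Arcadia Mutual's offices are closed, so no extension applies.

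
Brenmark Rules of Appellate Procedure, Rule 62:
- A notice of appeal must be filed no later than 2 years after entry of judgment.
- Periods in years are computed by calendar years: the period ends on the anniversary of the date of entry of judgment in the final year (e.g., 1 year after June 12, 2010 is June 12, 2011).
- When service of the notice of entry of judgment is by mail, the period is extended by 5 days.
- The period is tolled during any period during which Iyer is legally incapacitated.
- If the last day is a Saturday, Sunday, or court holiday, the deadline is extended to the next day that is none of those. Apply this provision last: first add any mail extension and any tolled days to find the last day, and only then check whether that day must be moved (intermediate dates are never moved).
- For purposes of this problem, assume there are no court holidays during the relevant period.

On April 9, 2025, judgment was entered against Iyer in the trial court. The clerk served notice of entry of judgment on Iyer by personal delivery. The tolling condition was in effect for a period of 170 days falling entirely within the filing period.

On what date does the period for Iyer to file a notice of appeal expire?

2 years after April 9, 2025 is April 9, 2027.
Service was not by mail, so no mail extension applies.
Tolling adds 170 days: April 9, 2027 + 170 days = September 26, 2027.
September 26, 2027 is Sunday. The next qualifying day is September 27, 2027.

September 27, 2027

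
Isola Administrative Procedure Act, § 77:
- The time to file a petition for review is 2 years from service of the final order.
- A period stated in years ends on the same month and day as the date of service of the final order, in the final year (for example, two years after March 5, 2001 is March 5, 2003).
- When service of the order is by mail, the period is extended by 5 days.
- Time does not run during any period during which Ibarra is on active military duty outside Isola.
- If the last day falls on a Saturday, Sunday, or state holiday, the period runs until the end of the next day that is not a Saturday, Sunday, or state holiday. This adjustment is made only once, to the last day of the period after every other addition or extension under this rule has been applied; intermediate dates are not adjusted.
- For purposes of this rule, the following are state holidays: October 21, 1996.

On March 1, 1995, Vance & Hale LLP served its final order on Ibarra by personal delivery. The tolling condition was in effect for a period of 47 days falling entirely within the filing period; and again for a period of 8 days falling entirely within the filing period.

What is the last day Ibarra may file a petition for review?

2 years after March 1, 1995 is March 1, 1997.
Service was not by mail, so no mail extension applies.
Tolling adds 47 days: March 1, 1997 + 47 days = April 17, 1997.
Tolling adds 8 days: April 17, 1997 + 8 days = April 25, 1997.
April 25, 1997 is a Friday and not a state holiday, so no extension applies.

April 25, 1997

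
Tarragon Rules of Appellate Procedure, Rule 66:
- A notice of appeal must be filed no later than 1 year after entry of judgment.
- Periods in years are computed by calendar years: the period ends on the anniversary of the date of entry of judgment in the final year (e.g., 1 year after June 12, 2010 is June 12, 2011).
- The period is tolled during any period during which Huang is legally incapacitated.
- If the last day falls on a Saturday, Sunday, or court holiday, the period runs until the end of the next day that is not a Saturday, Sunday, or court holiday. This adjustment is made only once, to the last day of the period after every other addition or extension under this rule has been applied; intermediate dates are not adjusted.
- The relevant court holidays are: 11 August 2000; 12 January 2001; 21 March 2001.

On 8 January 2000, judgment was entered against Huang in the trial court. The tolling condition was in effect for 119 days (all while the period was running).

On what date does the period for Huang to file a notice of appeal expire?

1 year after 8 January 2000 is January 8, 2001.
Tolling adds 119 days: January 8, 2001 + 119 days = May 7, 2001.
May 7, 2001 is a Monday and not a court holiday, so no extension applies.

May 7, 2001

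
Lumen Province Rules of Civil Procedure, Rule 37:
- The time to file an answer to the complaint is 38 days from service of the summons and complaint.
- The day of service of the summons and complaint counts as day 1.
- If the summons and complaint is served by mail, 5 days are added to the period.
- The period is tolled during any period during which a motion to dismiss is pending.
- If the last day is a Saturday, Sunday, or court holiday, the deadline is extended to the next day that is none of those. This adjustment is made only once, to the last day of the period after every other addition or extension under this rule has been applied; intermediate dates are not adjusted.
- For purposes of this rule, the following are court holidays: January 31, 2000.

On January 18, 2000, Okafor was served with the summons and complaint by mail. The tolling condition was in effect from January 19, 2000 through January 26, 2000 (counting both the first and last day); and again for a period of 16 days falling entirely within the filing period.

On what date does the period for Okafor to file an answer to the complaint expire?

March 24, 2000

Counting January 18, 2000 as day 1, day 38 is February 24, 2000.
Service was by mail, adding 5 days: February 24, 2000 + 5 days = February 29, 2000.
From January 19, 2000 through January 26, 2000 inclusive is 8 days; tolling adds 8 days: February 29, 2000 + 8 days = March 8, 2000.
Tolling adds 16 days: March 8, 2000 + 16 days = March 24, 2000.
March 24, 2000 is a Friday and not a court holiday, so no extension applies.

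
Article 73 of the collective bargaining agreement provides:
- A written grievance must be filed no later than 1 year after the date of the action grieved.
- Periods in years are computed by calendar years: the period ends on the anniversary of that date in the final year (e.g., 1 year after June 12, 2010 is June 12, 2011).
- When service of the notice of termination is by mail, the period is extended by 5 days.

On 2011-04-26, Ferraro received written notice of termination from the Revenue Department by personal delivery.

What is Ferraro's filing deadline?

1 year after 2011-04-26 is April 26, 2012.
Service was not by mail, so no mail extension applies.

April 26, 2012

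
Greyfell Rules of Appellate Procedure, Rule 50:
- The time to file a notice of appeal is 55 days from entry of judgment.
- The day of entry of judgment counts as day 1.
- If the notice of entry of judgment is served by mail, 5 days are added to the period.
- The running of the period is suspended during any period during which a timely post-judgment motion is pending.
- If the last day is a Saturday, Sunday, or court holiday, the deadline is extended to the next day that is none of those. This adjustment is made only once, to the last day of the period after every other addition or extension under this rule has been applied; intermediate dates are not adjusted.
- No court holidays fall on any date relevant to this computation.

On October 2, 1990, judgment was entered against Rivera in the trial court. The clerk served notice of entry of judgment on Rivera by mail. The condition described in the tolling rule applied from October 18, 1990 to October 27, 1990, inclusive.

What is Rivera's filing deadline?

Counting October 2, 1990 as day 1, day 55 is November 25, 1990.
Service was by mail, adding 5 days: November 25, 1990 + 5 days = November 30, 1990.
From October 18, 1990 through October 27, 1990 inclusive is 10 days; tolling adds 10 days: November 30, 1990 + 10 days = December 10, 1990.
December 10, 1990 is a Monday and not a court holiday, so no extension applies.

December 10, 1990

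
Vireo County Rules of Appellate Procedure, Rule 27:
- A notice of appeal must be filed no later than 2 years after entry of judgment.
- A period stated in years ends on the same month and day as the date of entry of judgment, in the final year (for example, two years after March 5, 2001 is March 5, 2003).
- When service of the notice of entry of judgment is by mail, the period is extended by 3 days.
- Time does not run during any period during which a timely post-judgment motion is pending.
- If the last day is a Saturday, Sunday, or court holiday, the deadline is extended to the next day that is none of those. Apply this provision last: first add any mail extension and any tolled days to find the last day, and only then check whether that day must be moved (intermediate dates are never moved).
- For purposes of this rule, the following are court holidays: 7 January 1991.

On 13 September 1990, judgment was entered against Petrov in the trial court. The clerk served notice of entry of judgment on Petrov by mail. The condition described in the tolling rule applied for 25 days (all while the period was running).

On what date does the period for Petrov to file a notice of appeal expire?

October 12, 1992

2 years after 13 September 1990 is September 13, 1992.
Service was by mail, adding 3 days: September 13, 1992 + 3 days = September 16, 1992.
Tolling adds 25 days: September 16, 1992 + 25 days = October 11, 1992.
October 11, 1992 is Sunday. The next qualifying day is October 12, 1992.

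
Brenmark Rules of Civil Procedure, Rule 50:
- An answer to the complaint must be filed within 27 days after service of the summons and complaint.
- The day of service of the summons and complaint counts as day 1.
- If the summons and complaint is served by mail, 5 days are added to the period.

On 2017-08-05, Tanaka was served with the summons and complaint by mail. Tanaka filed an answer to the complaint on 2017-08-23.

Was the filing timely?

Yes

Counting 2017-08-05 as day 1, day 27 is August 31, 2017.
Service was by mail, adding 5 days: August 31, 2017 + 5 days = September 5, 2017.
The deadline is September 5, 2017; the filing on August 23, 2017 is on or before that date.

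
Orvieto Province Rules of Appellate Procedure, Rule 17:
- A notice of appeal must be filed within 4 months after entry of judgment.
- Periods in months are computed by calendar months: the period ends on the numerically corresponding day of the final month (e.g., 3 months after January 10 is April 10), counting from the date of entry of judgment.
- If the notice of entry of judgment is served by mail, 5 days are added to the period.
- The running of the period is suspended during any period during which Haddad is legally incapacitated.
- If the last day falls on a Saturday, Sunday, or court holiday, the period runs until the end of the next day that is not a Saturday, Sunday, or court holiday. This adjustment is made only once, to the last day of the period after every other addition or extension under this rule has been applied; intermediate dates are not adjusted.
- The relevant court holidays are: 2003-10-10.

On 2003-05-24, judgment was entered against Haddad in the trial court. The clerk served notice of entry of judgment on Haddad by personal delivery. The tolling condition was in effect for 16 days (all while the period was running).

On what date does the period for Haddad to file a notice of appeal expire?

October 13, 2003

4 months after 2003-05-24 is September 24, 2003.
Service was not by mail, so no mail extension applies.
Tolling adds 16 days: September 24, 2003 + 16 days = October 10, 2003.
October 10, 2003 is a listed holiday; October 11, 2003 is Saturday; October 12, 2003 is Sunday. The next qualifying day is October 13, 2003.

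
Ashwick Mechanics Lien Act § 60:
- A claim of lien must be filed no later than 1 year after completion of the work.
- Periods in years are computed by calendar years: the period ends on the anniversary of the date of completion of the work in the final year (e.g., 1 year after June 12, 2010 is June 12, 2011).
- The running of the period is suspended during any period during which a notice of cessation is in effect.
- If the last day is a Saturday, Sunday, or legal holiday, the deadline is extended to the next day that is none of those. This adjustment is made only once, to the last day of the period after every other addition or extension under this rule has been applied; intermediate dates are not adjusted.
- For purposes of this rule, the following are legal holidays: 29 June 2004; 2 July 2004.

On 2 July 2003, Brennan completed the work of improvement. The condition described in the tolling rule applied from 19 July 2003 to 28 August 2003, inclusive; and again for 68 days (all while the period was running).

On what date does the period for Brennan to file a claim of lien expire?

1 year after 2 July 2003 is July 2, 2004.
From July 19, 2003 through August 28, 2003 inclusive is 41 days; tolling adds 41 days: July 2, 2004 + 41 days = August 12, 2004.
Tolling adds 68 days: August 12, 2004 + 68 days = October 19, 2004.
October 19, 2004 is a Tuesday and not a legal holiday, so no extension applies.

October 19, 2004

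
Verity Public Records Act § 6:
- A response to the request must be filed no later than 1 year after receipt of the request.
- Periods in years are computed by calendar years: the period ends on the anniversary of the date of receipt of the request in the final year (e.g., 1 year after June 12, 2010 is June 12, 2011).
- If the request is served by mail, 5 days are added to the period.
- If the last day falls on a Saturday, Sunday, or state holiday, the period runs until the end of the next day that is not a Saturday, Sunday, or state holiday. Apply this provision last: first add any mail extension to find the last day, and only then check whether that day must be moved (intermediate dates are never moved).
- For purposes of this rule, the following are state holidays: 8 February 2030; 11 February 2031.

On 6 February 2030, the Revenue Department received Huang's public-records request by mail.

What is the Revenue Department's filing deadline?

1 year after 6 February 2030 is February 6, 2031.
Service was by mail, adding 5 days: February 6, 2031 + 5 days = February 11, 2031.
February 11, 2031 is a listed holiday. The next qualifying day is February 12, 2031.

February 12, 2031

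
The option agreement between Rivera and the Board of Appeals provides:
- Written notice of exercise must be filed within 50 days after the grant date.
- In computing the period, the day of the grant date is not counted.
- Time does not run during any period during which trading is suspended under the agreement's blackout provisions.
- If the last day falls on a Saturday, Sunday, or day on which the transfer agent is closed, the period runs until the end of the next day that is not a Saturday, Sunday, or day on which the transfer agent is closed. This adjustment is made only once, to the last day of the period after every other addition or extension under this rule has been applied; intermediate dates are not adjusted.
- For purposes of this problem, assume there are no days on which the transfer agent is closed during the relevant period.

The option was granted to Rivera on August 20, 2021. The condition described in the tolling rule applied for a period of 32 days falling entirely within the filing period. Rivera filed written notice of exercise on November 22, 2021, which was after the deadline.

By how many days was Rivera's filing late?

50 days after August 20, 2021 is October 9, 2021.
Tolling adds 32 days: October 9, 2021 + 32 days = November 10, 2021.
November 10, 2021 is a Wednesday and not a day on which the transfer agent is closed, so no extension applies.
The deadline is November 10, 2021; from November 10, 2021 to November 22, 2021 is 12 days.

12 days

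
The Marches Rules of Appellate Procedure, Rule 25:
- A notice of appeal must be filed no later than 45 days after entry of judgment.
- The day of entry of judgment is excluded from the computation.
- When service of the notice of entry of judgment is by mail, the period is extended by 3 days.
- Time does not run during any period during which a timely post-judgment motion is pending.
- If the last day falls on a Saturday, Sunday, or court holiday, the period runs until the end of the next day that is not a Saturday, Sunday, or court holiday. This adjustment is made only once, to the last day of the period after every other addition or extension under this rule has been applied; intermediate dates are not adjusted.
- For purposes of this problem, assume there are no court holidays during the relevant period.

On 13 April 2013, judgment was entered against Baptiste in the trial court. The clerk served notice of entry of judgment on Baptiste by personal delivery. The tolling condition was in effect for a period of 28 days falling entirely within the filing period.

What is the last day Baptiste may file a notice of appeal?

June 25, 2013

45 days after 13 April 2013 is May 28, 2013.
Service was not by mail, so no mail extension applies.
Tolling adds 28 days: May 28, 2013 + 28 days = June 25, 2013.
June 25, 2013 is a Tuesday and not a court holiday, so no extension applies.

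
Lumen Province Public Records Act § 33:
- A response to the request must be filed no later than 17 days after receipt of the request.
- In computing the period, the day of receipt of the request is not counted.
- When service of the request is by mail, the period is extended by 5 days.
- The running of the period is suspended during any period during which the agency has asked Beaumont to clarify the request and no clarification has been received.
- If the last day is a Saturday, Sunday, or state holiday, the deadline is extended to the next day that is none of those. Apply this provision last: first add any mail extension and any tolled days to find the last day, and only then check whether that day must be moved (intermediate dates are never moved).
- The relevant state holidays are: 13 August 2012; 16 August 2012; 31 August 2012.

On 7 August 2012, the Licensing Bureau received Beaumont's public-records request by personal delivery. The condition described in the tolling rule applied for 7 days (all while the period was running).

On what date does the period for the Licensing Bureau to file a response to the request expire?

17 days after 7 August 2012 is August 24, 2012.
Service was not by mail, so no mail extension applies.
Tolling adds 7 days: August 24, 2012 + 7 days = August 31, 2012.
August 31, 2012 is a listed holiday; September 1, 2012 is Saturday; September 2, 2012 is Sunday. The next qualifying day is September 3, 2012.

September 3, 2012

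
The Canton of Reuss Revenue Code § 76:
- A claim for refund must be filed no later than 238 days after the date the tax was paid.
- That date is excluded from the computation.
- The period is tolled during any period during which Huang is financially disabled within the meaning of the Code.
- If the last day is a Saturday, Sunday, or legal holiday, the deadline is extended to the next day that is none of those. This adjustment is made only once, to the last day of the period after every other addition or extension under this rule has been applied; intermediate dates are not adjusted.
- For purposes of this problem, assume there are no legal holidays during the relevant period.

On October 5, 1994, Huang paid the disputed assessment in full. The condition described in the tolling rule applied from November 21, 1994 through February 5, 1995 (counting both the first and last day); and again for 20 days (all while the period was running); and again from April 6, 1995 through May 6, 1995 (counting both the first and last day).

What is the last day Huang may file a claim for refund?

238 days after October 5, 1994 is May 31, 1995.
From November 21, 1994 through February 5, 1995 inclusive is 77 days; tolling adds 77 days: May 31, 1995 + 77 days = August 16, 1995.
Tolling adds 20 days: August 16, 1995 + 20 days = September 5, 1995.
From April 6, 1995 through May 6, 1995 inclusive is 31 days; tolling adds 31 days: September 5, 1995 + 31 days = October 6, 1995.
October 6, 1995 is a Friday and not a legal holiday, so no extension applies.

October 6, 1995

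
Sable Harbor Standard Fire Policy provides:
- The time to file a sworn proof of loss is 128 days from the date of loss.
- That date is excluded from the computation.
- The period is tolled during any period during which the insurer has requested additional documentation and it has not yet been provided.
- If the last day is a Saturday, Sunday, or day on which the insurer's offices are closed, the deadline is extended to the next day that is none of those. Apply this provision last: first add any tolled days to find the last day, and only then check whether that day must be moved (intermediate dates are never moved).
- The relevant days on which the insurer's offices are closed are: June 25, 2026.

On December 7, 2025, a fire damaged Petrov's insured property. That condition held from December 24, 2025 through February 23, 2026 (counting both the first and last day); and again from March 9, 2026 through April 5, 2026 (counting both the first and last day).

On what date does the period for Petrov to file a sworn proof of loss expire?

128 days after December 7, 2025 is April 14, 2026.
From December 24, 2025 through February 23, 2026 inclusive is 62 days; tolling adds 62 days: April 14, 2026 + 62 days = June 15, 2026.
From March 9, 2026 through April 5, 2026 inclusive is 28 days; tolling adds 28 days: June 15, 2026 + 28 days = July 13, 2026.
July 13, 2026 is a Monday and not a day on which the insurer's offices are closed, so no extension applies.

July 13, 2026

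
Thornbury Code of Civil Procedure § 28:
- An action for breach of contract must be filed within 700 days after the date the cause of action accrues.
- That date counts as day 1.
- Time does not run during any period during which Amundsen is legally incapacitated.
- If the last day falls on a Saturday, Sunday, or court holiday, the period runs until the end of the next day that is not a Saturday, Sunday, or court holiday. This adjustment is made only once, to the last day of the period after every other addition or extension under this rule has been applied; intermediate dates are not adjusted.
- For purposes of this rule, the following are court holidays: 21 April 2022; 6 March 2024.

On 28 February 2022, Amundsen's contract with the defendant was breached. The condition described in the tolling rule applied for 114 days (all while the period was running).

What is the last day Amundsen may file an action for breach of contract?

May 21, 2024

Counting 28 February 2022 as day 1, day 700 is January 28, 2024.
Tolling adds 114 days: January 28, 2024 + 114 days = May 21, 2024.
May 21, 2024 is a Tuesday and not a court holiday, so no extension applies.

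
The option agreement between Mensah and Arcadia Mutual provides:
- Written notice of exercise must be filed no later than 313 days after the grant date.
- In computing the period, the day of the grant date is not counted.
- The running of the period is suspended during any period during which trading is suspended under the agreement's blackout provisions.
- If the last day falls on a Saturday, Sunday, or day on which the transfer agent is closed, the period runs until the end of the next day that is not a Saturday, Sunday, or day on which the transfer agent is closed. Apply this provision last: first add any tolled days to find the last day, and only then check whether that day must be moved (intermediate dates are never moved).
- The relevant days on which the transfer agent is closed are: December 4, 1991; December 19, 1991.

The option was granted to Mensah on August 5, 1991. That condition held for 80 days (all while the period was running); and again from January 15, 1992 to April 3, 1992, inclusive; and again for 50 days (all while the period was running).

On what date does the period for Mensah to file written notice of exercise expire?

January 11, 1993

313 days after August 5, 1991 is June 13, 1992.
Tolling adds 80 days: June 13, 1992 + 80 days = September 1, 1992.
From January 15, 1992 through April 3, 1992 inclusive is 80 days; tolling adds 80 days: September 1, 1992 + 80 days = November 20, 1992.
Tolling adds 50 days: November 20, 1992 + 50 days = January 9, 1993.
January 9, 1993 is Saturday; January 10, 1993 is Sunday. The next qualifying day is January 11, 1993.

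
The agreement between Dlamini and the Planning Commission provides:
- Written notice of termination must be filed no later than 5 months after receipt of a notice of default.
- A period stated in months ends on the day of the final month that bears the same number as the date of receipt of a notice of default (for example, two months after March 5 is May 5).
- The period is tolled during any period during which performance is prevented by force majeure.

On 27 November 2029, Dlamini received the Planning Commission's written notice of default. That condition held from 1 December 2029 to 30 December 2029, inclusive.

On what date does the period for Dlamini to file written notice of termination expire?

5 months after 27 November 2029 is April 27, 2030.
From December 1, 2029 through December 30, 2029 inclusive is 30 days; tolling adds 30 days: April 27, 2030 + 30 days = May 27, 2030.

May 27, 2030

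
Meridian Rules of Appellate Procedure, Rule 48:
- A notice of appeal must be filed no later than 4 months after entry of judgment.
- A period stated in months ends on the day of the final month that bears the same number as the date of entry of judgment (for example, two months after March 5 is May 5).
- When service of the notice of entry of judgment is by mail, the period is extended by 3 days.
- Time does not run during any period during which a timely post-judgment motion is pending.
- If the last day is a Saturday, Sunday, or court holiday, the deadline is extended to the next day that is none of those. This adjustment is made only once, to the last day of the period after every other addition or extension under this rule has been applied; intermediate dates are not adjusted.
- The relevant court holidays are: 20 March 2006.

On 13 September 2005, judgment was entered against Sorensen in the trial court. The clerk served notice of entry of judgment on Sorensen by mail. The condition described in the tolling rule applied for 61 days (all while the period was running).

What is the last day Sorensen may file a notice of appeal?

March 21, 2006

4 months after 13 September 2005 is January 13, 2006.
Service was by mail, adding 3 days: January 13, 2006 + 3 days = January 16, 2006.
Tolling adds 61 days: January 16, 2006 + 61 days = March 18, 2006.
March 18, 2006 is Saturday; March 19, 2006 is Sunday; March 20, 2006 is a listed holiday. The next qualifying day is March 21, 2006.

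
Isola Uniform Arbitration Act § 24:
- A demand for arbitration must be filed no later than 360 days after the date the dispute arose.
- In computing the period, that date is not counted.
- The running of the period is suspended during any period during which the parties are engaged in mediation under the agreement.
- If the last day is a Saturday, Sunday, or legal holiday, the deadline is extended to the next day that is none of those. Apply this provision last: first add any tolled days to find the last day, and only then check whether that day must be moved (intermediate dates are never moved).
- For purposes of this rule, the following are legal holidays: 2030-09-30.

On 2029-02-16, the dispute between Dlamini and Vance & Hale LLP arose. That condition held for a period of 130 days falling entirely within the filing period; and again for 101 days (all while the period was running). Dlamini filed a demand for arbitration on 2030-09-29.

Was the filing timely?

360 days after 2029-02-16 is February 11, 2030.
Tolling adds 130 days: February 11, 2030 + 130 days = June 21, 2030.
Tolling adds 101 days: June 21, 2030 + 101 days = September 30, 2030.
September 30, 2030 is a listed holiday. The next qualifying day is October 1, 2030.
The deadline is October 1, 2030; the filing on September 29, 2030 is on or before that date.

Yes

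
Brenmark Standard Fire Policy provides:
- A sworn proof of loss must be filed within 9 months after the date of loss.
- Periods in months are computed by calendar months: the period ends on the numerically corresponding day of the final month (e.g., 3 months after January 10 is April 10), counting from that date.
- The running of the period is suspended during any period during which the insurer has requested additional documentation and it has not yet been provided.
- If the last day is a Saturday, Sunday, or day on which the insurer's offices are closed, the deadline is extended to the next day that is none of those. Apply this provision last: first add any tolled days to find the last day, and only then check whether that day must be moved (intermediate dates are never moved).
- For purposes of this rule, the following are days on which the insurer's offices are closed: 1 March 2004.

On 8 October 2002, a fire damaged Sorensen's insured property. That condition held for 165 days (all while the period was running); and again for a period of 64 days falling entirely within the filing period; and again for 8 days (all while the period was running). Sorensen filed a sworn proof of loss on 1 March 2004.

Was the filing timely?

9 months after 8 October 2002 is July 8, 2003.
Tolling adds 165 days: July 8, 2003 + 165 days = December 20, 2003.
Tolling adds 64 days: December 20, 2003 + 64 days = February 22, 2004.
Tolling adds 8 days: February 22, 2004 + 8 days = March 1, 2004.
March 1, 2004 is a listed holiday. The next qualifying day is March 2, 2004.
The deadline is March 2, 2004; the filing on March 1, 2004 is on or before that date.

Yes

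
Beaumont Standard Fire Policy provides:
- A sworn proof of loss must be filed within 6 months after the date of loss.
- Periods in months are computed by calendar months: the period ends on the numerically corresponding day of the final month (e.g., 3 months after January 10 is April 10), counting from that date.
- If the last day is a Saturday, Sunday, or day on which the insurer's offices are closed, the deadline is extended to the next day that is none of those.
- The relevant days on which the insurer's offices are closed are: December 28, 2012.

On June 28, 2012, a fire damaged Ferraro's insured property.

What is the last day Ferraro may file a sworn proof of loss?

6 months after June 28, 2012 is December 28, 2012.
December 28, 2012 is a listed holiday; December 29, 2012 is Saturday; December 30, 2012 is Sunday. The next qualifying day is December 31, 2012.

December 31, 2012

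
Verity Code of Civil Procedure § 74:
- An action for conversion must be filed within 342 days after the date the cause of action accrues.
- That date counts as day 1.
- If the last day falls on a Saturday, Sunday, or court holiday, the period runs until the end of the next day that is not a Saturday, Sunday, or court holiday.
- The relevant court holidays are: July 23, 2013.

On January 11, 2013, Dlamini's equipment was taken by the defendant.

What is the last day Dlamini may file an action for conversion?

Counting January 11, 2013 as day 1, day 342 is December 18, 2013.
December 18, 2013 is a Wednesday and not a court holiday, so no extension applies.

December 18, 2013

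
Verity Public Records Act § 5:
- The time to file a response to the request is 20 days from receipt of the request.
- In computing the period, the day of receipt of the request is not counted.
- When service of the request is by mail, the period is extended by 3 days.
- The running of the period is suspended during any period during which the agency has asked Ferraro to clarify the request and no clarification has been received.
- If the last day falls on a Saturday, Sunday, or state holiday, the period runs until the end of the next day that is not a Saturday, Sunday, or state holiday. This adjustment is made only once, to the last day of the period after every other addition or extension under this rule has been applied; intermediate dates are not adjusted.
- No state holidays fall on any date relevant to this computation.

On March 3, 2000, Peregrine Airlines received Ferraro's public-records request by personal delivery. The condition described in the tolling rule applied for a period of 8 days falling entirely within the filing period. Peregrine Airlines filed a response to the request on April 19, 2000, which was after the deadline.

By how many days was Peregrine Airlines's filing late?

19 days

20 days after March 3, 2000 is March 23, 2000.
Service was not by mail, so no mail extension applies.
Tolling adds 8 days: March 23, 2000 + 8 days = March 31, 2000.
March 31, 2000 is a Friday and not a state holiday, so no extension applies.
The deadline is March 31, 2000; from March 31, 2000 to April 19, 2000 is 19 days.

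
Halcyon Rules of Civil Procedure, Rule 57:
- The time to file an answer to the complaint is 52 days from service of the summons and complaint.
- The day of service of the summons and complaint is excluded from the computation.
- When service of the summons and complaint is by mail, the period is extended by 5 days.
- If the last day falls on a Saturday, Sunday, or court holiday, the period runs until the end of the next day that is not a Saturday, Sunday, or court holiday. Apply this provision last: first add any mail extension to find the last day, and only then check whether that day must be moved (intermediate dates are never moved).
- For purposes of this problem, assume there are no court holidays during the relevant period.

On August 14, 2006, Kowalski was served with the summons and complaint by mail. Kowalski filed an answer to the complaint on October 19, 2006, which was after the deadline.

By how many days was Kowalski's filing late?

9 days

52 days after August 14, 2006 is October 5, 2006.
Service was by mail, adding 5 days: October 5, 2006 + 5 days = October 10, 2006.
October 10, 2006 is a Tuesday and not a court holiday, so no extension applies.
The deadline is October 10, 2006; from October 10, 2006 to October 19, 2006 is 9 days.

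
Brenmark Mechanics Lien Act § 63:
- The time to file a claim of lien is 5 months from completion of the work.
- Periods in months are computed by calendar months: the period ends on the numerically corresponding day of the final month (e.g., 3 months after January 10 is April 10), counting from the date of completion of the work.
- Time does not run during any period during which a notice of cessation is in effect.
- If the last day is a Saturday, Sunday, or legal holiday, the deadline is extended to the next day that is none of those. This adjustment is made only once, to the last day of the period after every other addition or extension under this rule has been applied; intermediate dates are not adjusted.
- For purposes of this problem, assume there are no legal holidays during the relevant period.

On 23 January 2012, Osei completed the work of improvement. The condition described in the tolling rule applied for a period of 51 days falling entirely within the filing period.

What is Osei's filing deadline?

5 months after 23 January 2012 is June 23, 2012.
Tolling adds 51 days: June 23, 2012 + 51 days = August 13, 2012.
August 13, 2012 is a Monday and not a legal holiday, so no extension applies.

August 13, 2012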